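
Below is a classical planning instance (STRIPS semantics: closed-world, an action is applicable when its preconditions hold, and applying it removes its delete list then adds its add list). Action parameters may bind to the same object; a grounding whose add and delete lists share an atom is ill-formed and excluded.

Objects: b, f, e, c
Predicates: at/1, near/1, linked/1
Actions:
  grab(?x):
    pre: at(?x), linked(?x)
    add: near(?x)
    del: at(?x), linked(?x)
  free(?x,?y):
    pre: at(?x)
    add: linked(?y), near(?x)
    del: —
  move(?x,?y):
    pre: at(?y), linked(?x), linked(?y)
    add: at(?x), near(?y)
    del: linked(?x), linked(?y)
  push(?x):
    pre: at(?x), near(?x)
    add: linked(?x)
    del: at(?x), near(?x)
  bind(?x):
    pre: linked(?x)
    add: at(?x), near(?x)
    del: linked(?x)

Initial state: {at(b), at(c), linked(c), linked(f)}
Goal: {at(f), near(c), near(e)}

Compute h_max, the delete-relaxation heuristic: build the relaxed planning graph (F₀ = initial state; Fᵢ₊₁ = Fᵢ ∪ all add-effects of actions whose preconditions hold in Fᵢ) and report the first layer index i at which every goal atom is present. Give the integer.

2

F0 = init (4 atoms)
F1 = F0 ∪ {at(f), linked(b), linked(e), near(b), near(c), near(f)}  (10 atoms)
F2 = F1 ∪ {at(e), near(e)}  (12 atoms)
goal ⊆ F2  ⇒  h_max = 2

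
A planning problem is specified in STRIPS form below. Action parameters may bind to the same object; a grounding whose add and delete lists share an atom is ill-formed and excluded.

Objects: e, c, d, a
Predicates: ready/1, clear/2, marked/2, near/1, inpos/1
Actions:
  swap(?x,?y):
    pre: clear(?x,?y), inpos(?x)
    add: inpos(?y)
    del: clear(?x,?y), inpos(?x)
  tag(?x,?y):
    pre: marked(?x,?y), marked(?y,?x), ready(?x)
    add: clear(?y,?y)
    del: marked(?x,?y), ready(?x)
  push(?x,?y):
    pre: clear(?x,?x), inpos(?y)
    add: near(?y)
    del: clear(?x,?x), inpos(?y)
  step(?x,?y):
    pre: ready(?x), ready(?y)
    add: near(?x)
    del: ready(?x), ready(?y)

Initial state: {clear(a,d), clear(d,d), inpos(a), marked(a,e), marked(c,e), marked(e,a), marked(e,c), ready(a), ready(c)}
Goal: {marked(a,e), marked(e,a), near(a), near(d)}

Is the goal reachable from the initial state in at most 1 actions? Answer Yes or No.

1. swap(a,d)  →  {clear(d,d), inpos(d), marked(a,e), marked(c,e), marked(e,a), marked(e,c), ready(a), ready(c)}
2. push(d,d)  →  {marked(a,e), marked(c,e), marked(e,a), marked(e,c), near(d), ready(a), ready(c)}
3. step(a,c)  →  {marked(a,e), marked(c,e), marked(e,a), marked(e,c), near(a), near(d)}
optimal plan length = 3; 3 > 1

No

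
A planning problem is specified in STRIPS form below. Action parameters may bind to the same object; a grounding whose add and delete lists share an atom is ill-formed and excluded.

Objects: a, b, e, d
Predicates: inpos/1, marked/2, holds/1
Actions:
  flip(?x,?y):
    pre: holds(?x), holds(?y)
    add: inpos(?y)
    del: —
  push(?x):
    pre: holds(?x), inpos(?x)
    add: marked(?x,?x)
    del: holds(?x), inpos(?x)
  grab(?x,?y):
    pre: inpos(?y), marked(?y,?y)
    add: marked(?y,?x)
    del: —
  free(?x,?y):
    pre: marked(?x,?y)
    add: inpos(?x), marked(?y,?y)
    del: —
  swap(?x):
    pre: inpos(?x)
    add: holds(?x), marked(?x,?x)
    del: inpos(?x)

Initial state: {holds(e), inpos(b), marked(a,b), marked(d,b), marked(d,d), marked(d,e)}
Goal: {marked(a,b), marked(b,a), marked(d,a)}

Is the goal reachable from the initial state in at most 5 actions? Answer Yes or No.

Yes

1. free(d,b)  →  {holds(e), inpos(b), inpos(d), marked(a,b), marked(b,b), marked(d,b), marked(d,d), marked(d,e)}
2. grab(a,b)  →  {holds(e), inpos(b), inpos(d), marked(a,b), marked(b,a), marked(b,b), marked(d,b), marked(d,d), marked(d,e)}
3. grab(a,d)  →  {holds(e), inpos(b), inpos(d), marked(a,b), marked(b,a), marked(b,b), marked(d,a), marked(d,b), marked(d,d), marked(d,e)}
optimal plan length = 3; 3 ≤ 5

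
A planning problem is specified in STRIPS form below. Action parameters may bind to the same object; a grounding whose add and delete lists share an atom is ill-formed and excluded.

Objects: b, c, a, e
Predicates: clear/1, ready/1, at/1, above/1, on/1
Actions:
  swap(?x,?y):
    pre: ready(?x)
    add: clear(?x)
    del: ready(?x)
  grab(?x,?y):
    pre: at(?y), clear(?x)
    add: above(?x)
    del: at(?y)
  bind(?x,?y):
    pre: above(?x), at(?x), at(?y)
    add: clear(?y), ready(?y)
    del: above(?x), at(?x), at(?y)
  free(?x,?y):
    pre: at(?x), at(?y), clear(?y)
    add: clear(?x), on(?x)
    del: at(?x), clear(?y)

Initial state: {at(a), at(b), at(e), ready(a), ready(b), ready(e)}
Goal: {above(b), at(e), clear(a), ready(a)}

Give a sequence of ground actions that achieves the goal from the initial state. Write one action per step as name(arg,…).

swap(b,b); swap(e,b); grab(b,b); free(a,e)

1. swap(b,b)  →  {at(a), at(b), at(e), clear(b), ready(a), ready(e)}
2. swap(e,b)  →  {at(a), at(b), at(e), clear(b), clear(e), ready(a)}
3. grab(b,b)  →  {above(b), at(a), at(e), clear(b), clear(e), ready(a)}
4. free(a,e)  →  {above(b), at(e), clear(a), clear(b), on(a), ready(a)}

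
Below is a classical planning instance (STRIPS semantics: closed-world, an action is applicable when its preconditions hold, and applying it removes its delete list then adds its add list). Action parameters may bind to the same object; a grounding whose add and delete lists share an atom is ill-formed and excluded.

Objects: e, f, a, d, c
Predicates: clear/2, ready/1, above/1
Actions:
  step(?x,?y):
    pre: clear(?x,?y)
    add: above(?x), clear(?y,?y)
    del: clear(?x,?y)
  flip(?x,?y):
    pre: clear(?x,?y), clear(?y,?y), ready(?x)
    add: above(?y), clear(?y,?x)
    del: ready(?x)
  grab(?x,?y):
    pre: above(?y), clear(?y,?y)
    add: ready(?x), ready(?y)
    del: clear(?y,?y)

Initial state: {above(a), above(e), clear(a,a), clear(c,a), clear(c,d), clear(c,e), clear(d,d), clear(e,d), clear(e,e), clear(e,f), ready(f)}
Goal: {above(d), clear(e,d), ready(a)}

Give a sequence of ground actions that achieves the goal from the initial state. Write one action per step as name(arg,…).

1. grab(e,a)  →  {above(a), above(e), clear(c,a), clear(c,d), clear(c,e), clear(d,d), clear(e,d), clear(e,e), clear(e,f), ready(a), ready(e), ready(f)}
2. flip(e,d)  →  {above(a), above(d), above(e), clear(c,a), clear(c,d), clear(c,e), clear(d,d), clear(d,e), clear(e,d), clear(e,e), clear(e,f), ready(a), ready(f)}

grab(e,a); flip(e,d)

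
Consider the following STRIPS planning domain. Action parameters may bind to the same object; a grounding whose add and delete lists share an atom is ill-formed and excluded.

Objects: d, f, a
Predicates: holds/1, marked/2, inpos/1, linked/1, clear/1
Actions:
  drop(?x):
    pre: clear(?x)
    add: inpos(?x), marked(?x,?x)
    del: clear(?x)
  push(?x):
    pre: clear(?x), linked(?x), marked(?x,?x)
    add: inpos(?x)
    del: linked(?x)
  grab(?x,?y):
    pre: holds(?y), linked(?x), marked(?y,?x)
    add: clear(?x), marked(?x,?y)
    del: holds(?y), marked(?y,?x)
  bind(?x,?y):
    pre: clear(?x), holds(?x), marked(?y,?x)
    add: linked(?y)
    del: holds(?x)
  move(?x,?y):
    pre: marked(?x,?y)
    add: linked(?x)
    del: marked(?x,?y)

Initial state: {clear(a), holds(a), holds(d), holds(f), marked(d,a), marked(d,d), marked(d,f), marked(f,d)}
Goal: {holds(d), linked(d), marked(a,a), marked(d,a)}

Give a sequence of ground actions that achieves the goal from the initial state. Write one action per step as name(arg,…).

drop(a); move(d,d)

1. drop(a)  →  {holds(a), holds(d), holds(f), inpos(a), marked(a,a), marked(d,a), marked(d,d), marked(d,f), marked(f,d)}
2. move(d,d)  →  {holds(a), holds(d), holds(f), inpos(a), linked(d), marked(a,a), marked(d,a), marked(d,f), marked(f,d)}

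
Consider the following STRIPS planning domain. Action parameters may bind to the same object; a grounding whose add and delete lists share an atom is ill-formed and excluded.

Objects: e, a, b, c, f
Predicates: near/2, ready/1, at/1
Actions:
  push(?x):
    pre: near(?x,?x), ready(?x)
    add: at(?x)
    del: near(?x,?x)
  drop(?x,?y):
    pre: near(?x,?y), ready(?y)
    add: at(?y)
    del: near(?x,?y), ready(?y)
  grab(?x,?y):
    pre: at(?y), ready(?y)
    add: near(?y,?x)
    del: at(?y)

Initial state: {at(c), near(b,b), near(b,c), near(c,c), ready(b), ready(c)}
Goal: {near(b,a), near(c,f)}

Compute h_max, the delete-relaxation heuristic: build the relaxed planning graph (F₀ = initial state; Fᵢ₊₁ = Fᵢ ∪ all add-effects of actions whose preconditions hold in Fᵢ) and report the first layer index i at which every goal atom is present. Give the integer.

F0 = init (6 atoms)
F1 = F0 ∪ {at(b), near(c,a), near(c,b), near(c,e), near(c,f)}  (11 atoms)
F2 = F1 ∪ {near(b,a), near(b,e), near(b,f)}  (14 atoms)
goal ⊆ F2  ⇒  h_max = 2

2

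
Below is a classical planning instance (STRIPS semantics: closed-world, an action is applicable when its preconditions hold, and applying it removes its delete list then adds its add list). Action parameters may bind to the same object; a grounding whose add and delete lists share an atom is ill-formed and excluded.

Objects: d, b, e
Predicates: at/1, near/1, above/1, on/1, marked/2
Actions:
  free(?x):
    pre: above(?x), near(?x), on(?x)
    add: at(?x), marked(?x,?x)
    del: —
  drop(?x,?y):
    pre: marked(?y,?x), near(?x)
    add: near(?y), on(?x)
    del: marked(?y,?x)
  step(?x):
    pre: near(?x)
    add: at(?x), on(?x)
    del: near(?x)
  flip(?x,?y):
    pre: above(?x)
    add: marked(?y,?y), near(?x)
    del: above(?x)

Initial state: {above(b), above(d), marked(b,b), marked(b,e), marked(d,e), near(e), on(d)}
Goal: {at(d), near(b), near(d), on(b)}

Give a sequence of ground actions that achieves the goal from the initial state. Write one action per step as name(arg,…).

1. drop(e,d)  →  {above(b), above(d), marked(b,b), marked(b,e), near(d), near(e), on(d), on(e)}
2. free(d)  →  {above(b), above(d), at(d), marked(b,b), marked(b,e), marked(d,d), near(d), near(e), on(d), on(e)}
3. drop(e,b)  →  {above(b), above(d), at(d), marked(b,b), marked(d,d), near(b), near(d), near(e), on(d), on(e)}
4. drop(b,b)  →  {above(b), above(d), at(d), marked(d,d), near(b), near(d), near(e), on(b), on(d), on(e)}

drop(e,d); free(d); drop(e,b); drop(b,b)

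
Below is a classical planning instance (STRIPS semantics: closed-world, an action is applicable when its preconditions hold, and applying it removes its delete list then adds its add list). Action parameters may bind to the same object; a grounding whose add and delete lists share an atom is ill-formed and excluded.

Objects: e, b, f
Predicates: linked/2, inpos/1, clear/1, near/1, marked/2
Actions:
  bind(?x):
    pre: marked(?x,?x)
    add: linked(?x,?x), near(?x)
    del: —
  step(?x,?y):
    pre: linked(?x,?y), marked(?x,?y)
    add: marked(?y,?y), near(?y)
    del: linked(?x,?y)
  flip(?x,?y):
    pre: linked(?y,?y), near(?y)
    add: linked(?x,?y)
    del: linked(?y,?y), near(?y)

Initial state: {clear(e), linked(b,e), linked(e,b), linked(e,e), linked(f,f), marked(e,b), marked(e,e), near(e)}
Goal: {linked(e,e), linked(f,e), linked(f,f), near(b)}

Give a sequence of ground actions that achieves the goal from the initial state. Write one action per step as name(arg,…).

1. step(e,b)  →  {clear(e), linked(b,e), linked(e,e), linked(f,f), marked(b,b), marked(e,b), marked(e,e), near(b), near(e)}
2. flip(f,e)  →  {clear(e), linked(b,e), linked(f,e), linked(f,f), marked(b,b), marked(e,b), marked(e,e), near(b)}
3. bind(e)  →  {clear(e), linked(b,e), linked(e,e), linked(f,e), linked(f,f), marked(b,b), marked(e,b), marked(e,e), near(b), near(e)}

step(e,b); flip(f,e); bind(e)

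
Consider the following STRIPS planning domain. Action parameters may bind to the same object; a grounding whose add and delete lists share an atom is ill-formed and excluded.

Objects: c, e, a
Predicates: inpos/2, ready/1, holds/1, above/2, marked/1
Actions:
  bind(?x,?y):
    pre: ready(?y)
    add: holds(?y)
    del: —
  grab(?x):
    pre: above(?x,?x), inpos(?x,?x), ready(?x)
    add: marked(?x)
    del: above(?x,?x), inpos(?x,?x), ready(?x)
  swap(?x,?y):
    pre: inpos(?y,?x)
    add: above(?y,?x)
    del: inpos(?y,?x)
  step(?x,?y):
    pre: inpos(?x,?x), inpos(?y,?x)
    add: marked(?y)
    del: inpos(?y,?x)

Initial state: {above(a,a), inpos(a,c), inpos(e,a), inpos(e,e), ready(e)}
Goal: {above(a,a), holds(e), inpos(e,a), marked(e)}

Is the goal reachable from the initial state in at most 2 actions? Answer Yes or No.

1. bind(c,e)  →  {above(a,a), holds(e), inpos(a,c), inpos(e,a), inpos(e,e), ready(e)}
2. step(e,e)  →  {above(a,a), holds(e), inpos(a,c), inpos(e,a), marked(e), ready(e)}
optimal plan length = 2; 2 ≤ 2

Yes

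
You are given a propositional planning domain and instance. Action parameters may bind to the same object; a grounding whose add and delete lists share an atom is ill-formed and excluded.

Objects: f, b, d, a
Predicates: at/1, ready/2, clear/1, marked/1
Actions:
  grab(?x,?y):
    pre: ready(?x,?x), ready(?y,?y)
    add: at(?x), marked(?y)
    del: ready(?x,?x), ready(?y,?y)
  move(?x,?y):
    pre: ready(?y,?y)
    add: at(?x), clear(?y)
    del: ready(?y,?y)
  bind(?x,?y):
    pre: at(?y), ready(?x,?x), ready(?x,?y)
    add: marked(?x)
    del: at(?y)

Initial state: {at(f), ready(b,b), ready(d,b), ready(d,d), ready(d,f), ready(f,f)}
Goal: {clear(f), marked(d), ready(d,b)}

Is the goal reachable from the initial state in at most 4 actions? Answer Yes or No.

Yes

1. grab(b,d)  →  {at(b), at(f), marked(d), ready(d,b), ready(d,f), ready(f,f)}
2. move(f,f)  →  {at(b), at(f), clear(f), marked(d), ready(d,b), ready(d,f)}
optimal plan length = 2; 2 ≤ 4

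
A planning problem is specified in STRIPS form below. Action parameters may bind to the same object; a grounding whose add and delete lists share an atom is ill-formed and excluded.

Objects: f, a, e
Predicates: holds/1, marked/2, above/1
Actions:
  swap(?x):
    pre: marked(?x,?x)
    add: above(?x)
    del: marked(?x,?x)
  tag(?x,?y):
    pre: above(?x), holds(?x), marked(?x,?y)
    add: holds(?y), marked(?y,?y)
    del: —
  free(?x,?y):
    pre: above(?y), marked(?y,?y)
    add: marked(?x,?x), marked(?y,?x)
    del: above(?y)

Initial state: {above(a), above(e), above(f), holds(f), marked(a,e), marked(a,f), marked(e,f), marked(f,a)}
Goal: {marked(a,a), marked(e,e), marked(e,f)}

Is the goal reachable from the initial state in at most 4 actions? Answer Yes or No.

Yes

1. tag(f,a)  →  {above(a), above(e), above(f), holds(a), holds(f), marked(a,a), marked(a,e), marked(a,f), marked(e,f), marked(f,a)}
2. tag(a,e)  →  {above(a), above(e), above(f), holds(a), holds(e), holds(f), marked(a,a), marked(a,e), marked(a,f), marked(e,e), marked(e,f), marked(f,a)}
optimal plan length = 2; 2 ≤ 4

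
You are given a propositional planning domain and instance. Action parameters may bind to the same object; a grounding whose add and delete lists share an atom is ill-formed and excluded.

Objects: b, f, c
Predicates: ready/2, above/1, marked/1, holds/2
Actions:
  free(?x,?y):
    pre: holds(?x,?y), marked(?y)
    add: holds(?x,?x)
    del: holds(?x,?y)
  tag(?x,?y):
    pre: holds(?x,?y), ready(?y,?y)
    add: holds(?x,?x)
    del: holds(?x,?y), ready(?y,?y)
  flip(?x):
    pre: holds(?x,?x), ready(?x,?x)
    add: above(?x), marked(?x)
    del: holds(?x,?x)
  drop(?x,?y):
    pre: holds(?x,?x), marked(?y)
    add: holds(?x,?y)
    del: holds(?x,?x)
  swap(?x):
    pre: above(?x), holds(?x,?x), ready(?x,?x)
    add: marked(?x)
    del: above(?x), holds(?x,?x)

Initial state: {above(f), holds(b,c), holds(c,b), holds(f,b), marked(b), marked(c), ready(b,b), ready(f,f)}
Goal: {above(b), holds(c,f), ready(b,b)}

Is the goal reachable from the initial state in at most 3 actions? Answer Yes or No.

No

1. free(b,c)  →  {above(f), holds(b,b), holds(c,b), holds(f,b), marked(b), marked(c), ready(b,b), ready(f,f)}
2. free(f,b)  →  {above(f), holds(b,b), holds(c,b), holds(f,f), marked(b), marked(c), ready(b,b), ready(f,f)}
3. free(c,b)  →  {above(f), holds(b,b), holds(c,c), holds(f,f), marked(b), marked(c), ready(b,b), ready(f,f)}
4. flip(b)  →  {above(b), above(f), holds(c,c), holds(f,f), marked(b), marked(c), ready(b,b), ready(f,f)}
5. flip(f)  →  {above(b), above(f), holds(c,c), marked(b), marked(c), marked(f), ready(b,b), ready(f,f)}
6. drop(c,f)  →  {above(b), above(f), holds(c,f), marked(b), marked(c), marked(f), ready(b,b), ready(f,f)}
optimal plan length = 6; 6 > 3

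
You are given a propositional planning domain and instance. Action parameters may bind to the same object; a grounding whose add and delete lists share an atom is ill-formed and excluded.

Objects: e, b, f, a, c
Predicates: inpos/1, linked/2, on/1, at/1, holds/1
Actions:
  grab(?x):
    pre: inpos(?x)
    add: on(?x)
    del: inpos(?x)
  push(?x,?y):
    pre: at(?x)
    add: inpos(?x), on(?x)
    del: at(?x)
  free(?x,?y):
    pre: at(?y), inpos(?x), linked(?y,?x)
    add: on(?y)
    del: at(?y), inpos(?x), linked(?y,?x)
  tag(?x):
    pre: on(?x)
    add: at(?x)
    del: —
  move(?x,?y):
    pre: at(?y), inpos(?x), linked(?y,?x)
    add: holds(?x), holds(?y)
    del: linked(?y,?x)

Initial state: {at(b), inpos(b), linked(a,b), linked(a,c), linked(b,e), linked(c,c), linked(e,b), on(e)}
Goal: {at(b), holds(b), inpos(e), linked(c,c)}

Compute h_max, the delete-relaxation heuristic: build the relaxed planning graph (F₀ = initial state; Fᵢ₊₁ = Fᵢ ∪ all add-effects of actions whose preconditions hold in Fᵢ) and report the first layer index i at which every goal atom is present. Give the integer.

F0 = init (8 atoms)
F1 = F0 ∪ {at(e), on(b)}  (10 atoms)
F2 = F1 ∪ {holds(b), holds(e), inpos(e)}  (13 atoms)
goal ⊆ F2  ⇒  h_max = 2

2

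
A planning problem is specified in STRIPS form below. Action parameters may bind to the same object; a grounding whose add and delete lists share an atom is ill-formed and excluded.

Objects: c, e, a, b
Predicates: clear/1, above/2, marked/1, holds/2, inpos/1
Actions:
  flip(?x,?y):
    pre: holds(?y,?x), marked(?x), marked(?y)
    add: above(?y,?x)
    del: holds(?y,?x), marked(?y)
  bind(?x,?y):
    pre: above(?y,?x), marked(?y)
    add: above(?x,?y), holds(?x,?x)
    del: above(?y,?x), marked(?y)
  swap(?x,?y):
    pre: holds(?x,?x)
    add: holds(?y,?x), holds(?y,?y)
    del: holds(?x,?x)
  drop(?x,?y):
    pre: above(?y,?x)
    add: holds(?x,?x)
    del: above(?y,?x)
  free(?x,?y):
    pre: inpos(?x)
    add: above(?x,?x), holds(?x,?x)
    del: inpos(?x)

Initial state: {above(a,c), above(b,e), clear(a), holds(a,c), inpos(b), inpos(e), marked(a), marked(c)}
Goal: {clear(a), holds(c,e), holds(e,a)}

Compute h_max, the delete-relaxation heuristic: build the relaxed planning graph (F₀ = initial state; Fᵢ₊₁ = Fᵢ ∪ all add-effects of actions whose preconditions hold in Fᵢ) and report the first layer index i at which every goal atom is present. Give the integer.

F0 = init (8 atoms)
F1 = F0 ∪ {above(b,b), above(c,a), above(e,e), holds(b,b), holds(c,c), holds(e,e)}  (14 atoms)
F2 = F1 ∪ {above(c,c), holds(a,a), holds(a,b), holds(a,e), holds(b,c), holds(b,e), holds(c,b), holds(c,e), holds(e,b), holds(e,c)}  (24 atoms)
F3 = F2 ∪ {above(a,a), holds(b,a), holds(c,a), holds(e,a)}  (28 atoms)
goal ⊆ F3  ⇒  h_max = 3

3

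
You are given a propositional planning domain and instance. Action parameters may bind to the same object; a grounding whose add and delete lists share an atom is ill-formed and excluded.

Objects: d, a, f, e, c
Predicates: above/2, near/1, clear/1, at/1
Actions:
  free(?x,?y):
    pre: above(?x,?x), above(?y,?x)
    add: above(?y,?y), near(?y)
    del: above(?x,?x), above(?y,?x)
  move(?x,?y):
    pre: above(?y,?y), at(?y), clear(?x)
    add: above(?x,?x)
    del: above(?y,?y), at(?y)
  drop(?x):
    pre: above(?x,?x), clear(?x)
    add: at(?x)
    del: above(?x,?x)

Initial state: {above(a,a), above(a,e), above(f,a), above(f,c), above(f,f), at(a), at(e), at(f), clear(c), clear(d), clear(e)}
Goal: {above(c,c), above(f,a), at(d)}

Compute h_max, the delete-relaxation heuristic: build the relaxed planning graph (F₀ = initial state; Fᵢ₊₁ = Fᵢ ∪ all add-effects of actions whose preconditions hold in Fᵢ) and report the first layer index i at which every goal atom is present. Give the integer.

2

F0 = init (11 atoms)
F1 = F0 ∪ {above(c,c), above(d,d), above(e,e), near(f)}  (15 atoms)
F2 = F1 ∪ {at(c), at(d), near(a)}  (18 atoms)
goal ⊆ F2  ⇒  h_max = 2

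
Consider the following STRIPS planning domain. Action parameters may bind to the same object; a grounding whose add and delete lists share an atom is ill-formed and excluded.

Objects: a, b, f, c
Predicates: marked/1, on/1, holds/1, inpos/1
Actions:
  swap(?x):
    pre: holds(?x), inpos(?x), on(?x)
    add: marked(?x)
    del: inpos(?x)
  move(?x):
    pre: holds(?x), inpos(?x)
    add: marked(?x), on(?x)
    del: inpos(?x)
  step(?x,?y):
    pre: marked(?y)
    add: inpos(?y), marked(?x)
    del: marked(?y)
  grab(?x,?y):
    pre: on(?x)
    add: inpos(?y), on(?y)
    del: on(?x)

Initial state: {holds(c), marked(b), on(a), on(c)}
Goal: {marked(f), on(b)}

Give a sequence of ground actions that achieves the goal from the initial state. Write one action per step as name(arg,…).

step(f,b); grab(a,b)

1. step(f,b)  →  {holds(c), inpos(b), marked(f), on(a), on(c)}
2. grab(a,b)  →  {holds(c), inpos(b), marked(f), on(b), on(c)}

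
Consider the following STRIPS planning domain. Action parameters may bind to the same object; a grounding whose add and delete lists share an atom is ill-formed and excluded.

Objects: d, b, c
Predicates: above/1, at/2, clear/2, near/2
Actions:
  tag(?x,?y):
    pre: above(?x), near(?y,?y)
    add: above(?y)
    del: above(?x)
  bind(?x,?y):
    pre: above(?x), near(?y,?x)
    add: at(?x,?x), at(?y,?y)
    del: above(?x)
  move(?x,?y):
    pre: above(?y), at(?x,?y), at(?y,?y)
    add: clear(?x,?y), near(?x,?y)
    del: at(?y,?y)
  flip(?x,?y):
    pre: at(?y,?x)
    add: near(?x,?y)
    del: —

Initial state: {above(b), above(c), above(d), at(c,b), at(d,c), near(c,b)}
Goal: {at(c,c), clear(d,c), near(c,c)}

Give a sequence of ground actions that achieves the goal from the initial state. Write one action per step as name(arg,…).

bind(b,c); move(d,c); bind(c,d); flip(c,c)

1. bind(b,c)  →  {above(c), above(d), at(b,b), at(c,b), at(c,c), at(d,c), near(c,b)}
2. move(d,c)  →  {above(c), above(d), at(b,b), at(c,b), at(d,c), clear(d,c), near(c,b), near(d,c)}
3. bind(c,d)  →  {above(d), at(b,b), at(c,b), at(c,c), at(d,c), at(d,d), clear(d,c), near(c,b), near(d,c)}
4. flip(c,c)  →  {above(d), at(b,b), at(c,b), at(c,c), at(d,c), at(d,d), clear(d,c), near(c,b), near(c,c), near(d,c)}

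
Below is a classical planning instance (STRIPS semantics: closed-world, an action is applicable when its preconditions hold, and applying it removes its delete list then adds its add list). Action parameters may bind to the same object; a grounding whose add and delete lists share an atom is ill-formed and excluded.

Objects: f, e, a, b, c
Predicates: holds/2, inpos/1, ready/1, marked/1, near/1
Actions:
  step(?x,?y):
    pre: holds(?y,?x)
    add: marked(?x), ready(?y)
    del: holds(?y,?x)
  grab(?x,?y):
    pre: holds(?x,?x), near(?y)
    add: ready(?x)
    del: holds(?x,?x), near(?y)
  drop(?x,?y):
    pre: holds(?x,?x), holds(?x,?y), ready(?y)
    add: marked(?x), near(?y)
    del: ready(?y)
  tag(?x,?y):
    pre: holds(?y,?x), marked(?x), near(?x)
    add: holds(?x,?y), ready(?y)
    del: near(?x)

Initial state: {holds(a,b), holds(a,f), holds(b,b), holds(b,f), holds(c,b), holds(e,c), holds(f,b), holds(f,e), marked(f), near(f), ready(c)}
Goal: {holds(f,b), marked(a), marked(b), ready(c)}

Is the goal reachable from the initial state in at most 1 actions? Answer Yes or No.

1. step(b,a)  →  {holds(a,f), holds(b,b), holds(b,f), holds(c,b), holds(e,c), holds(f,b), holds(f,e), marked(b), marked(f), near(f), ready(a), ready(c)}
2. tag(f,a)  →  {holds(a,f), holds(b,b), holds(b,f), holds(c,b), holds(e,c), holds(f,a), holds(f,b), holds(f,e), marked(b), marked(f), ready(a), ready(c)}
3. step(a,f)  →  {holds(a,f), holds(b,b), holds(b,f), holds(c,b), holds(e,c), holds(f,b), holds(f,e), marked(a), marked(b), marked(f), ready(a), ready(c), ready(f)}
optimal plan length = 3; 3 > 1

No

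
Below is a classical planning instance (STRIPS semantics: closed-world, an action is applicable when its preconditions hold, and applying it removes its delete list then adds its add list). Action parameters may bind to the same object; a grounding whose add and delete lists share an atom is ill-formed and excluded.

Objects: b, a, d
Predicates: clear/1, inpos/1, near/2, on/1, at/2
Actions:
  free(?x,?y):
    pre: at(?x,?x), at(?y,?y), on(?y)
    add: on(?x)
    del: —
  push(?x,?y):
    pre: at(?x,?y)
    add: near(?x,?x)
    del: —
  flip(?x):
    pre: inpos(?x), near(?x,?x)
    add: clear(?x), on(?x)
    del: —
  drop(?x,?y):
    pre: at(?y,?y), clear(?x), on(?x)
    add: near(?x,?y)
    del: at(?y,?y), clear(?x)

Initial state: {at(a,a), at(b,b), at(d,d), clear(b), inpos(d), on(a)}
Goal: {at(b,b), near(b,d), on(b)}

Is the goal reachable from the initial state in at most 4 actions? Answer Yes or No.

1. free(b,a)  →  {at(a,a), at(b,b), at(d,d), clear(b), inpos(d), on(a), on(b)}
2. drop(b,d)  →  {at(a,a), at(b,b), inpos(d), near(b,d), on(a), on(b)}
optimal plan length = 2; 2 ≤ 4

Yes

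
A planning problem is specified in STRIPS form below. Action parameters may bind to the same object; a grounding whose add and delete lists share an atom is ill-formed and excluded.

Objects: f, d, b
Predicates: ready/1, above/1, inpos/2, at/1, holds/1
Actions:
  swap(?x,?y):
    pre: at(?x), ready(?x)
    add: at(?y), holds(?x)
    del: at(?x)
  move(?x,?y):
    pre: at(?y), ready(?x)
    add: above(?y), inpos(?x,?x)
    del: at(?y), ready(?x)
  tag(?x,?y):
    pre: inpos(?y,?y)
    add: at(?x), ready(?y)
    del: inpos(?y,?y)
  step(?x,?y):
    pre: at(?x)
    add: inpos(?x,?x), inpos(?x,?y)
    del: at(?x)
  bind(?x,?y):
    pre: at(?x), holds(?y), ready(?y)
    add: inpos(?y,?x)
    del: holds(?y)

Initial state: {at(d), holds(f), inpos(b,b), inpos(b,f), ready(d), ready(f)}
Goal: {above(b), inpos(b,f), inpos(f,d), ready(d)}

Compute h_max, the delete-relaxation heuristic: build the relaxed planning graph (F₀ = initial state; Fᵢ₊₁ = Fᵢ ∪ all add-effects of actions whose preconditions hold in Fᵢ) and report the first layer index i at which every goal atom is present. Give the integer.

2

F0 = init (6 atoms)
F1 = F0 ∪ {above(d), at(b), at(f), holds(d), inpos(d,b), inpos(d,d), inpos(d,f), inpos(f,d), inpos(f,f), ready(b)}  (16 atoms)
F2 = F1 ∪ {above(b), above(f), holds(b), inpos(b,d), inpos(f,b)}  (21 atoms)
goal ⊆ F2  ⇒  h_max = 2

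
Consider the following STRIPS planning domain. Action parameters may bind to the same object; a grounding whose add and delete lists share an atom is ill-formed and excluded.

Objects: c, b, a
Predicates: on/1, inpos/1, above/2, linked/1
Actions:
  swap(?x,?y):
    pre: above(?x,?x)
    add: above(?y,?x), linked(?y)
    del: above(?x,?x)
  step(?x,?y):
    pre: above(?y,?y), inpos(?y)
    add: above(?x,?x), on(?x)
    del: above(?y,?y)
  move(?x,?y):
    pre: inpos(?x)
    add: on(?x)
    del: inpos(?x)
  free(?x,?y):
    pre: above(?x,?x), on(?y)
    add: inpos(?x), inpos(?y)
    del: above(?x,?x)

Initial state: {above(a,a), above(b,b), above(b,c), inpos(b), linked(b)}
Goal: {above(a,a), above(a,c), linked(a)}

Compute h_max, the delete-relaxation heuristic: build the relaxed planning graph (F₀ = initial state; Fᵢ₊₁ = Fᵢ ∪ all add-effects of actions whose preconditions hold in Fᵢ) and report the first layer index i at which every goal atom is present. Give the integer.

F0 = init (5 atoms)
F1 = F0 ∪ {above(a,b), above(b,a), above(c,a), above(c,b), above(c,c), linked(a), linked(c), on(a), on(b), on(c)}  (15 atoms)
F2 = F1 ∪ {above(a,c), inpos(a), inpos(c)}  (18 atoms)
goal ⊆ F2  ⇒  h_max = 2

2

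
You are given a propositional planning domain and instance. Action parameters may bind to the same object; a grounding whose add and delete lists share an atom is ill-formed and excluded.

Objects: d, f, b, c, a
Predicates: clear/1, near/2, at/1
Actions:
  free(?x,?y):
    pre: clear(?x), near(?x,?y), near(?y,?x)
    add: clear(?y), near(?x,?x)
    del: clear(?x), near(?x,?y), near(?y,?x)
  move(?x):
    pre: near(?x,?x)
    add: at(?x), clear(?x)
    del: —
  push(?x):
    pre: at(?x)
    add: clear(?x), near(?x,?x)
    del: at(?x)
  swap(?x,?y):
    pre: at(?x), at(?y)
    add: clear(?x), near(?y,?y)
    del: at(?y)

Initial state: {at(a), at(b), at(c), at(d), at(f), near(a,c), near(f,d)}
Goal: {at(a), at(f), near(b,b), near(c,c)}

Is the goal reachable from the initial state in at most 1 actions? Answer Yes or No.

1. push(b)  →  {at(a), at(c), at(d), at(f), clear(b), near(a,c), near(b,b), near(f,d)}
2. push(c)  →  {at(a), at(d), at(f), clear(b), clear(c), near(a,c), near(b,b), near(c,c), near(f,d)}
optimal plan length = 2; 2 > 1

No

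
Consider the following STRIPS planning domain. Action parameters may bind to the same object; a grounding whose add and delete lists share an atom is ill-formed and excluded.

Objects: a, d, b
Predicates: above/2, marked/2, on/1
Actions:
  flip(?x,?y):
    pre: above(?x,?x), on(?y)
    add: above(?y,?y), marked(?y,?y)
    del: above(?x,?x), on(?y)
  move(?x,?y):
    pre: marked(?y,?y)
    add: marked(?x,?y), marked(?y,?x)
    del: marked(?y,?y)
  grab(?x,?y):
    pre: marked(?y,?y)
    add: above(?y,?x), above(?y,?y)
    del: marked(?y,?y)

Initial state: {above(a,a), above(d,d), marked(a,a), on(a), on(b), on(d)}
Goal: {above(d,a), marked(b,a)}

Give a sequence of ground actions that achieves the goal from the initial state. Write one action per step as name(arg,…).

flip(a,d); move(b,a); grab(a,d)

1. flip(a,d)  →  {above(d,d), marked(a,a), marked(d,d), on(a), on(b)}
2. move(b,a)  →  {above(d,d), marked(a,b), marked(b,a), marked(d,d), on(a), on(b)}
3. grab(a,d)  →  {above(d,a), above(d,d), marked(a,b), marked(b,a), on(a), on(b)}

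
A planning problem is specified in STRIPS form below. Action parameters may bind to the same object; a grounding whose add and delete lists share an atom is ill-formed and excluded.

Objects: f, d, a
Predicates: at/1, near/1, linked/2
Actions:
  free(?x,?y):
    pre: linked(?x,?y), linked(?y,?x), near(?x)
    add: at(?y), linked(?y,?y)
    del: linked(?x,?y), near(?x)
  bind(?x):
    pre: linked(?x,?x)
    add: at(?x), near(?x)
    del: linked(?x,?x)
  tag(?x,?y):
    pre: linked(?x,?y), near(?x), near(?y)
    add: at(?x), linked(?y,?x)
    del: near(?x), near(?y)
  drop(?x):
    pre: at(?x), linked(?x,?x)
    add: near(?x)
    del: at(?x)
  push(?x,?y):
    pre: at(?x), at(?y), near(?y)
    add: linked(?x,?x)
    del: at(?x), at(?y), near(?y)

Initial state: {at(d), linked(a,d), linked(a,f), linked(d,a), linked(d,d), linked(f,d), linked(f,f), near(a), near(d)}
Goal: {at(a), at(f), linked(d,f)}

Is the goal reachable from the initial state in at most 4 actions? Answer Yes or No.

1. free(d,a)  →  {at(a), at(d), linked(a,a), linked(a,d), linked(a,f), linked(d,d), linked(f,d), linked(f,f), near(a)}
2. bind(f)  →  {at(a), at(d), at(f), linked(a,a), linked(a,d), linked(a,f), linked(d,d), linked(f,d), near(a), near(f)}
3. bind(d)  →  {at(a), at(d), at(f), linked(a,a), linked(a,d), linked(a,f), linked(f,d), near(a), near(d), near(f)}
4. tag(f,d)  →  {at(a), at(d), at(f), linked(a,a), linked(a,d), linked(a,f), linked(d,f), linked(f,d), near(a)}
optimal plan length = 4; 4 ≤ 4

Yes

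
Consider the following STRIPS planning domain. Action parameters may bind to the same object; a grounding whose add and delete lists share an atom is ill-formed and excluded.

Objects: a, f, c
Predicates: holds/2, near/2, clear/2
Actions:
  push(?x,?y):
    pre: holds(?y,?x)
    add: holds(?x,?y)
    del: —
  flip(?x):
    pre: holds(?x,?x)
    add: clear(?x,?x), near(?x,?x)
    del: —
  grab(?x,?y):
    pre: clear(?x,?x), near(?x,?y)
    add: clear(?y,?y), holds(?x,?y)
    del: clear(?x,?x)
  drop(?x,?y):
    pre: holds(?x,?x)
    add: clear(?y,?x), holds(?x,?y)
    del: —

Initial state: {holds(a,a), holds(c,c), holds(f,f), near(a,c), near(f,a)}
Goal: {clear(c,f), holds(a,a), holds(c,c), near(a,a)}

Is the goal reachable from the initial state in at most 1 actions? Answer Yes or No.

No

1. flip(a)  →  {clear(a,a), holds(a,a), holds(c,c), holds(f,f), near(a,a), near(a,c), near(f,a)}
2. drop(f,c)  →  {clear(a,a), clear(c,f), holds(a,a), holds(c,c), holds(f,c), holds(f,f), near(a,a), near(a,c), near(f,a)}
optimal plan length = 2; 2 > 1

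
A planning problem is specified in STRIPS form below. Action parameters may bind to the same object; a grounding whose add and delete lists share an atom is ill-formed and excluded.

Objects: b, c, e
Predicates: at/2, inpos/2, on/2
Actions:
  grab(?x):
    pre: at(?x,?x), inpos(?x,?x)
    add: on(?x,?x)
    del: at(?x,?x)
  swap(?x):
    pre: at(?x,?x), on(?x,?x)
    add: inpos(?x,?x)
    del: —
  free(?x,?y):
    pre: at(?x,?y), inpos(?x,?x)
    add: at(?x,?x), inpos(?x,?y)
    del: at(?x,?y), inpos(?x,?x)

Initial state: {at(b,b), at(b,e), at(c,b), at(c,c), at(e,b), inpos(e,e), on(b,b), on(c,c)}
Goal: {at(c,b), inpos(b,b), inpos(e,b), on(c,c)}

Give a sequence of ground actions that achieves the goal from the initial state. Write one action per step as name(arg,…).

1. swap(b)  →  {at(b,b), at(b,e), at(c,b), at(c,c), at(e,b), inpos(b,b), inpos(e,e), on(b,b), on(c,c)}
2. free(e,b)  →  {at(b,b), at(b,e), at(c,b), at(c,c), at(e,e), inpos(b,b), inpos(e,b), on(b,b), on(c,c)}

swap(b); free(e,b)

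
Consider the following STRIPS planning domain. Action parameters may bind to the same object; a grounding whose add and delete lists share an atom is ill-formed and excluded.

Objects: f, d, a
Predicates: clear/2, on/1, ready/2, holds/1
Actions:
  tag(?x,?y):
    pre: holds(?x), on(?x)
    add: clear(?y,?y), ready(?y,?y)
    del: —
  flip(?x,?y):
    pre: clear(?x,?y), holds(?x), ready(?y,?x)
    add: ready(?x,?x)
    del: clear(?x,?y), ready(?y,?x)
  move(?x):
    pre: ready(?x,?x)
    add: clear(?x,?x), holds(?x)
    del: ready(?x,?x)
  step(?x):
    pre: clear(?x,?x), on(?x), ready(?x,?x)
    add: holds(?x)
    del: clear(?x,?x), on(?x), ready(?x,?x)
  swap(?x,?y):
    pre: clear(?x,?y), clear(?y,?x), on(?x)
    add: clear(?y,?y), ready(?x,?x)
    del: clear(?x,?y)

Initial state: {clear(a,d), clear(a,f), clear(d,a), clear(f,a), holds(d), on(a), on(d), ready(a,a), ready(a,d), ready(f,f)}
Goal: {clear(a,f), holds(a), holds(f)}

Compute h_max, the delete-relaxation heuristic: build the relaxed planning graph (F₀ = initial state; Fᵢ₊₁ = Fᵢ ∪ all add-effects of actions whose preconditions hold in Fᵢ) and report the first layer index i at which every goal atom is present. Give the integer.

F0 = init (10 atoms)
F1 = F0 ∪ {clear(a,a), clear(d,d), clear(f,f), holds(a), holds(f), ready(d,d)}  (16 atoms)
goal ⊆ F1  ⇒  h_max = 1

1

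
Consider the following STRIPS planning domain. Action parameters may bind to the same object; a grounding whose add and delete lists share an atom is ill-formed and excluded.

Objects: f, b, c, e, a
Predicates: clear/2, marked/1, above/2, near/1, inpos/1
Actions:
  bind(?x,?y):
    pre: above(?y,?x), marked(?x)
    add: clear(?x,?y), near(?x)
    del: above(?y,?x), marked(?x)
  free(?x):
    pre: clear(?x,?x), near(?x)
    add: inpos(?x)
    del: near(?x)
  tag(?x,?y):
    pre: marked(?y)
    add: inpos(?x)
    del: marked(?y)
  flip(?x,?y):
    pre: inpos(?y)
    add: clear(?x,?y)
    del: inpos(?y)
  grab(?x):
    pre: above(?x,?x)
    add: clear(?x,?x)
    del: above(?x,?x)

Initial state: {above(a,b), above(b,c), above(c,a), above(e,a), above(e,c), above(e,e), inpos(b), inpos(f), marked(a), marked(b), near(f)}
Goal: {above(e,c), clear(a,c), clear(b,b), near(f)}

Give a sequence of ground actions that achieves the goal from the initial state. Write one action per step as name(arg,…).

bind(a,c); flip(b,b)

1. bind(a,c)  →  {above(a,b), above(b,c), above(e,a), above(e,c), above(e,e), clear(a,c), inpos(b), inpos(f), marked(b), near(a), near(f)}
2. flip(b,b)  →  {above(a,b), above(b,c), above(e,a), above(e,c), above(e,e), clear(a,c), clear(b,b), inpos(f), marked(b), near(a), near(f)}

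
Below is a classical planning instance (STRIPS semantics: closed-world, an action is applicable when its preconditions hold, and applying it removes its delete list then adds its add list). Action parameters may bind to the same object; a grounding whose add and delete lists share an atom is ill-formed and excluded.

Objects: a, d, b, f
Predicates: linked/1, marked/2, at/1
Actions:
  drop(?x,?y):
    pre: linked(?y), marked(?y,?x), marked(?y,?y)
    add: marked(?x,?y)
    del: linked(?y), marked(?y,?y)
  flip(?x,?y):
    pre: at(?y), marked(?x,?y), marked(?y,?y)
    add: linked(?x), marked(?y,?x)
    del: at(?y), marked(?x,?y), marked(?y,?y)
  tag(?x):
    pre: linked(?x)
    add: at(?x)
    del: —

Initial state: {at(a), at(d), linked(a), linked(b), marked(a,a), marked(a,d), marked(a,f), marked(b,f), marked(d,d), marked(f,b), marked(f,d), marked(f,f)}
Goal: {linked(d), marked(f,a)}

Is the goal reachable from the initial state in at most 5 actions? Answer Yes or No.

1. drop(f,a)  →  {at(a), at(d), linked(b), marked(a,d), marked(a,f), marked(b,f), marked(d,d), marked(f,a), marked(f,b), marked(f,d), marked(f,f)}
2. flip(f,d)  →  {at(a), linked(b), linked(f), marked(a,d), marked(a,f), marked(b,f), marked(d,f), marked(f,a), marked(f,b), marked(f,f)}
3. tag(f)  →  {at(a), at(f), linked(b), linked(f), marked(a,d), marked(a,f), marked(b,f), marked(d,f), marked(f,a), marked(f,b), marked(f,f)}
4. flip(d,f)  →  {at(a), linked(b), linked(d), linked(f), marked(a,d), marked(a,f), marked(b,f), marked(f,a), marked(f,b), marked(f,d)}
optimal plan length = 4; 4 ≤ 5

Yes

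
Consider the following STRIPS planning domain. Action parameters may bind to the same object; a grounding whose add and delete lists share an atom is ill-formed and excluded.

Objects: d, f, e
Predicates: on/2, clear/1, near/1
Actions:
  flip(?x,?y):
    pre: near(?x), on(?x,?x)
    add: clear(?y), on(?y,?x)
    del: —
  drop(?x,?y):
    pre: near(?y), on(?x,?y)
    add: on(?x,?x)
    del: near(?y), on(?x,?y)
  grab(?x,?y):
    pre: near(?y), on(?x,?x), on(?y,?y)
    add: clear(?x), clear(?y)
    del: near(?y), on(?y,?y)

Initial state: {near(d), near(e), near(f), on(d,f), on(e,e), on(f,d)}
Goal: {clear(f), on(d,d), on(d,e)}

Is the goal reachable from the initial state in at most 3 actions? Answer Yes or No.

1. flip(e,d)  →  {clear(d), near(d), near(e), near(f), on(d,e), on(d,f), on(e,e), on(f,d)}
2. flip(e,f)  →  {clear(d), clear(f), near(d), near(e), near(f), on(d,e), on(d,f), on(e,e), on(f,d), on(f,e)}
3. drop(d,f)  →  {clear(d), clear(f), near(d), near(e), on(d,d), on(d,e), on(e,e), on(f,d), on(f,e)}
optimal plan length = 3; 3 ≤ 3

Yes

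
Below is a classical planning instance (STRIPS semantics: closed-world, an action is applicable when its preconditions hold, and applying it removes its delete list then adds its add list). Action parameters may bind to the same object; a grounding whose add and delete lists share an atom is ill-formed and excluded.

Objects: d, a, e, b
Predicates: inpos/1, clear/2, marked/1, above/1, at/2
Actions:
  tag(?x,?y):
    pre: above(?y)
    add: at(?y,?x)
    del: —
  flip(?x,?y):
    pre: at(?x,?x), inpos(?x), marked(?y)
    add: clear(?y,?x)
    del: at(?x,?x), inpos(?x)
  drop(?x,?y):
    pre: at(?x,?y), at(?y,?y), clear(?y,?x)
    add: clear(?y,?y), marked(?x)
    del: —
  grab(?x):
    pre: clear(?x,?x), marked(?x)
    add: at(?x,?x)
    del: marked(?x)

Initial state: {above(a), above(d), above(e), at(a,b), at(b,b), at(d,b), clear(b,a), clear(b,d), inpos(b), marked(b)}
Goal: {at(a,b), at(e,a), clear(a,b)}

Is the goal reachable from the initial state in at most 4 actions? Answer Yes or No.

1. tag(a,e)  →  {above(a), above(d), above(e), at(a,b), at(b,b), at(d,b), at(e,a), clear(b,a), clear(b,d), inpos(b), marked(b)}
2. drop(a,b)  →  {above(a), above(d), above(e), at(a,b), at(b,b), at(d,b), at(e,a), clear(b,a), clear(b,b), clear(b,d), inpos(b), marked(a), marked(b)}
3. flip(b,a)  →  {above(a), above(d), above(e), at(a,b), at(d,b), at(e,a), clear(a,b), clear(b,a), clear(b,b), clear(b,d), marked(a), marked(b)}
optimal plan length = 3; 3 ≤ 4

Yes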